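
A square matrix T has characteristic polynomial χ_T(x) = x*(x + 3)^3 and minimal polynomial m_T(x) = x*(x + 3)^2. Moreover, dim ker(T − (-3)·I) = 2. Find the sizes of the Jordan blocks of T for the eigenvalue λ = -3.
Block sizes for λ = -3: [2, 1]

Step 1 — from the characteristic polynomial, algebraic multiplicity of λ = -3 is 3. From dim ker(T − (-3)·I) = 2, there are exactly 2 Jordan blocks for λ = -3.
Step 2 — from the minimal polynomial, the factor (x + 3)^2 tells us the largest block for λ = -3 has size 2.
Step 3 — with total size 3, 2 blocks, and largest block 2, the block sizes (in nonincreasing order) are [2, 1].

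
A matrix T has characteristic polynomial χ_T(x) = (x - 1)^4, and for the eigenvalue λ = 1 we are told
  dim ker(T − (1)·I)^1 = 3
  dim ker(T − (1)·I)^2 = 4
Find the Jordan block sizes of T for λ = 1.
Block sizes for λ = 1: [2, 1, 1]

From the dimensions of kernels of powers, the number of Jordan blocks of size at least j is d_j − d_{j−1} where d_j = dim ker(N^j) (with d_0 = 0). Computing the differences gives [3, 1].
The number of blocks of size exactly k is (#blocks of size ≥ k) − (#blocks of size ≥ k + 1), so the partition is: 2 block(s) of size 1, 1 block(s) of size 2.
In nonincreasing order the block sizes are [2, 1, 1].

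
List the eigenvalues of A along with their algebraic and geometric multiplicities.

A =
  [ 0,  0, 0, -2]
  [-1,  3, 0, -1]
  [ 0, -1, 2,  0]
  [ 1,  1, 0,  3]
λ = 2: alg = 4, geom = 2

Step 1 — factor the characteristic polynomial to read off the algebraic multiplicities:
  χ_A(x) = (x - 2)^4

Step 2 — compute geometric multiplicities via the rank-nullity identity g(λ) = n − rank(A − λI):
  rank(A − (2)·I) = 2, so dim ker(A − (2)·I) = n − 2 = 2

Summary:
  λ = 2: algebraic multiplicity = 4, geometric multiplicity = 2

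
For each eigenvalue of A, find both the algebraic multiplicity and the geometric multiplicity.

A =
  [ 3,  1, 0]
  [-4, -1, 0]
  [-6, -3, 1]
λ = 1: alg = 3, geom = 2

Step 1 — factor the characteristic polynomial to read off the algebraic multiplicities:
  χ_A(x) = (x - 1)^3

Step 2 — compute geometric multiplicities via the rank-nullity identity g(λ) = n − rank(A − λI):
  rank(A − (1)·I) = 1, so dim ker(A − (1)·I) = n − 1 = 2

Summary:
  λ = 1: algebraic multiplicity = 3, geometric multiplicity = 2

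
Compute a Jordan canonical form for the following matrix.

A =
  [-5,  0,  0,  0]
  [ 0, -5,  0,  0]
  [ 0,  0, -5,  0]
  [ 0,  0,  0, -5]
J_1(-5) ⊕ J_1(-5) ⊕ J_1(-5) ⊕ J_1(-5)

The characteristic polynomial is
  det(x·I − A) = x^4 + 20*x^3 + 150*x^2 + 500*x + 625 = (x + 5)^4

Eigenvalues and multiplicities (the geometric multiplicity of λ is n − rank(A − λI), which equals the number of Jordan blocks for λ):
  λ = -5: algebraic multiplicity = 4, geometric multiplicity = 4

Determining the block sizes for each eigenvalue:
  λ = -5: gm = am = 4, so every block has size 1 → block sizes [1, 1, 1, 1]

Assembling the blocks gives a Jordan form
J =
  [-5,  0,  0,  0]
  [ 0, -5,  0,  0]
  [ 0,  0, -5,  0]
  [ 0,  0,  0, -5]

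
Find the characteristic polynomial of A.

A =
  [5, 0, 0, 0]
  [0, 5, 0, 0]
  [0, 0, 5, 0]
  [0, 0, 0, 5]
x^4 - 20*x^3 + 150*x^2 - 500*x + 625

Expanding det(x·I − A) (e.g. by cofactor expansion or by noting that A is similar to its Jordan form J, which has the same characteristic polynomial as A) gives
  χ_A(x) = x^4 - 20*x^3 + 150*x^2 - 500*x + 625
which factors as (x - 5)^4. The eigenvalues (with algebraic multiplicities) are λ = 5 with multiplicity 4.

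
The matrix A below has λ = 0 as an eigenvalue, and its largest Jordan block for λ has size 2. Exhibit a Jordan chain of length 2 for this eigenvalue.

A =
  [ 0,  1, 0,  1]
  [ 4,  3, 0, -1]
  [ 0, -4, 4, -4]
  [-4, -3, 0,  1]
A Jordan chain for λ = 0 of length 2:
v_1 = (-1, 1, 0, -1)ᵀ
v_2 = (1, -1, -1, 0)ᵀ

Let N = A − (0)·I. We want v_2 with N^2 v_2 = 0 but N^1 v_2 ≠ 0; then v_{j-1} := N · v_j for j = 2, …, 2.

Pick v_2 = (1, -1, -1, 0)ᵀ.
Then v_1 = N · v_2 = (-1, 1, 0, -1)ᵀ.

Sanity check: (A − (0)·I) v_1 = (0, 0, 0, 0)ᵀ = 0. ✓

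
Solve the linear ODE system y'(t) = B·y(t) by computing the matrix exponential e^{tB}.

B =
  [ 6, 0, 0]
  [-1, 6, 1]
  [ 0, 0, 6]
e^{tB} =
  [exp(6*t), 0, 0]
  [-t*exp(6*t), exp(6*t), t*exp(6*t)]
  [0, 0, exp(6*t)]

Strategy: write B = P · J · P⁻¹ where J is a Jordan canonical form, so e^{tB} = P · e^{tJ} · P⁻¹, and e^{tJ} can be computed block-by-block.

B has Jordan form
J =
  [6, 1, 0]
  [0, 6, 0]
  [0, 0, 6]
(up to reordering of blocks).

Per-block formulas:
  For a 2×2 Jordan block J_2(6): exp(t · J_2(6)) = e^(6t)·(I + t·N), where N is the 2×2 nilpotent shift.
  For a 1×1 block at λ = 6: exp(t · [6]) = [e^(6t)].

After assembling e^{tJ} and conjugating by P, we get:

e^{tB} =
  [exp(6*t), 0, 0]
  [-t*exp(6*t), exp(6*t), t*exp(6*t)]
  [0, 0, exp(6*t)]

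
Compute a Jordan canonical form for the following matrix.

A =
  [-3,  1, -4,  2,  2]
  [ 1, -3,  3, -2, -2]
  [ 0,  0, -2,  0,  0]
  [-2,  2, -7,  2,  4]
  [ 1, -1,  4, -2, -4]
J_3(-2) ⊕ J_1(-2) ⊕ J_1(-2)

The characteristic polynomial is
  det(x·I − A) = x^5 + 10*x^4 + 40*x^3 + 80*x^2 + 80*x + 32 = (x + 2)^5

Eigenvalues and multiplicities (the geometric multiplicity of λ is n − rank(A − λI), which equals the number of Jordan blocks for λ):
  λ = -2: algebraic multiplicity = 5, geometric multiplicity = 3

Determining the block sizes for each eigenvalue:
  λ = -2: with am = 5 and gm = 3, the partition is not yet determined (e.g. several partitions of 5 into 3 parts exist). Let N = A − (-2)·I. Computing rank(N^1) = 2, rank(N^2) = 1, rank(N^3) = 0; the number of blocks of size ≥ j is rank(N^{j−1}) − rank(N^j), giving [3, 1, 1]. So we have 1 block(s) of size 3, 2 block(s) of size 1 → block sizes [3, 1, 1]

Assembling the blocks gives a Jordan form
J =
  [-2,  1,  0,  0,  0]
  [ 0, -2,  1,  0,  0]
  [ 0,  0, -2,  0,  0]
  [ 0,  0,  0, -2,  0]
  [ 0,  0,  0,  0, -2]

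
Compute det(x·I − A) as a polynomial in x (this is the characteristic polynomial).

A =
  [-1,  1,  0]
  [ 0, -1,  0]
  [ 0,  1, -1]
x^3 + 3*x^2 + 3*x + 1

Expanding det(x·I − A) (e.g. by cofactor expansion or by noting that A is similar to its Jordan form J, which has the same characteristic polynomial as A) gives
  χ_A(x) = x^3 + 3*x^2 + 3*x + 1
which factors as (x + 1)^3. The eigenvalues (with algebraic multiplicities) are λ = -1 with multiplicity 3.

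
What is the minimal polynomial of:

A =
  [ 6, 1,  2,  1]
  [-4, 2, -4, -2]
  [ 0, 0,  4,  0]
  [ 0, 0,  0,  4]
x^2 - 8*x + 16

The characteristic polynomial is χ_A(x) = (x - 4)^4, so the eigenvalues are known. The minimal polynomial is
  m_A(x) = Π_λ (x − λ)^{k_λ}
where k_λ is the size of the *largest* Jordan block for λ (equivalently, the smallest k with (A − λI)^k v = 0 for every generalised eigenvector v of λ).

  λ = 4: largest Jordan block has size 2, contributing (x − 4)^2

So m_A(x) = (x - 4)^2 = x^2 - 8*x + 16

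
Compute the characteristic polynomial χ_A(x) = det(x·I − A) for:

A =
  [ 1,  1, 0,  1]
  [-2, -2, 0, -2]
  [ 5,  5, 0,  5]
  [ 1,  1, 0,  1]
x^4

Expanding det(x·I − A) (e.g. by cofactor expansion or by noting that A is similar to its Jordan form J, which has the same characteristic polynomial as A) gives
  χ_A(x) = x^4
which factors as x^4. The eigenvalues (with algebraic multiplicities) are λ = 0 with multiplicity 4.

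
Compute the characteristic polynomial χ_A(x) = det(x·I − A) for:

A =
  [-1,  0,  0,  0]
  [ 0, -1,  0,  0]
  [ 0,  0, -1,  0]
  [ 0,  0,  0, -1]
x^4 + 4*x^3 + 6*x^2 + 4*x + 1

Expanding det(x·I − A) (e.g. by cofactor expansion or by noting that A is similar to its Jordan form J, which has the same characteristic polynomial as A) gives
  χ_A(x) = x^4 + 4*x^3 + 6*x^2 + 4*x + 1
which factors as (x + 1)^4. The eigenvalues (with algebraic multiplicities) are λ = -1 with multiplicity 4.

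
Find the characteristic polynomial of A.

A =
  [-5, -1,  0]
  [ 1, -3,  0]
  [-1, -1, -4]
x^3 + 12*x^2 + 48*x + 64

Expanding det(x·I − A) (e.g. by cofactor expansion or by noting that A is similar to its Jordan form J, which has the same characteristic polynomial as A) gives
  χ_A(x) = x^3 + 12*x^2 + 48*x + 64
which factors as (x + 4)^3. The eigenvalues (with algebraic multiplicities) are λ = -4 with multiplicity 3.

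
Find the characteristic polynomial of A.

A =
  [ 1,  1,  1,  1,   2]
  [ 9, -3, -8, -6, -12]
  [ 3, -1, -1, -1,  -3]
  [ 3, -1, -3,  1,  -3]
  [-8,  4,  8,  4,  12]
x^5 - 10*x^4 + 40*x^3 - 80*x^2 + 80*x - 32

Expanding det(x·I − A) (e.g. by cofactor expansion or by noting that A is similar to its Jordan form J, which has the same characteristic polynomial as A) gives
  χ_A(x) = x^5 - 10*x^4 + 40*x^3 - 80*x^2 + 80*x - 32
which factors as (x - 2)^5. The eigenvalues (with algebraic multiplicities) are λ = 2 with multiplicity 5.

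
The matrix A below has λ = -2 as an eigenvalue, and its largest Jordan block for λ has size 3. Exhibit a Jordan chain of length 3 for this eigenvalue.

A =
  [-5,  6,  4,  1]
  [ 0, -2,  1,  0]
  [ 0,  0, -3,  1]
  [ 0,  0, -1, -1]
A Jordan chain for λ = -2 of length 3:
v_1 = (-2, -1, 0, 0)ᵀ
v_2 = (1, 1, -1, -1)ᵀ
v_3 = (1, 0, 1, 0)ᵀ

Let N = A − (-2)·I. We want v_3 with N^3 v_3 = 0 but N^2 v_3 ≠ 0; then v_{j-1} := N · v_j for j = 3, …, 2.

Pick v_3 = (1, 0, 1, 0)ᵀ.
Then v_2 = N · v_3 = (1, 1, -1, -1)ᵀ.
Then v_1 = N · v_2 = (-2, -1, 0, 0)ᵀ.

Sanity check: (A − (-2)·I) v_1 = (0, 0, 0, 0)ᵀ = 0. ✓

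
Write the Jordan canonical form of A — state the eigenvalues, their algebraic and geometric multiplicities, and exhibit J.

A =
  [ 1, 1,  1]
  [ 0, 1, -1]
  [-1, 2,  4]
J_3(2)

The characteristic polynomial is
  det(x·I − A) = x^3 - 6*x^2 + 12*x - 8 = (x - 2)^3

Eigenvalues and multiplicities (the geometric multiplicity of λ is n − rank(A − λI), which equals the number of Jordan blocks for λ):
  λ = 2: algebraic multiplicity = 3, geometric multiplicity = 1

Determining the block sizes for each eigenvalue:
  λ = 2: one block (gm = 1), so the single block has size am = 3 → block sizes [3]

Assembling the blocks gives a Jordan form
J =
  [2, 1, 0]
  [0, 2, 1]
  [0, 0, 2]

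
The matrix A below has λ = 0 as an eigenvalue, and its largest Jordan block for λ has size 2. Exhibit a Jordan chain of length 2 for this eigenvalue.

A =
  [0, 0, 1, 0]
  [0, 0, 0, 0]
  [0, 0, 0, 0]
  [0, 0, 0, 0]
A Jordan chain for λ = 0 of length 2:
v_1 = (1, 0, 0, 0)ᵀ
v_2 = (0, 0, 1, 0)ᵀ

Let N = A − (0)·I. We want v_2 with N^2 v_2 = 0 but N^1 v_2 ≠ 0; then v_{j-1} := N · v_j for j = 2, …, 2.

Pick v_2 = (0, 0, 1, 0)ᵀ.
Then v_1 = N · v_2 = (1, 0, 0, 0)ᵀ.

Sanity check: (A − (0)·I) v_1 = (0, 0, 0, 0)ᵀ = 0. ✓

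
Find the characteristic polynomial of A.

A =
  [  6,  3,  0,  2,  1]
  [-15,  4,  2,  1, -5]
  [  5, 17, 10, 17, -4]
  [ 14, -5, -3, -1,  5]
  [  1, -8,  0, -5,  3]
x^5 - 22*x^4 + 184*x^3 - 720*x^2 + 1296*x - 864

Expanding det(x·I − A) (e.g. by cofactor expansion or by noting that A is similar to its Jordan form J, which has the same characteristic polynomial as A) gives
  χ_A(x) = x^5 - 22*x^4 + 184*x^3 - 720*x^2 + 1296*x - 864
which factors as (x - 6)^3*(x - 2)^2. The eigenvalues (with algebraic multiplicities) are λ = 2 with multiplicity 2, λ = 6 with multiplicity 3.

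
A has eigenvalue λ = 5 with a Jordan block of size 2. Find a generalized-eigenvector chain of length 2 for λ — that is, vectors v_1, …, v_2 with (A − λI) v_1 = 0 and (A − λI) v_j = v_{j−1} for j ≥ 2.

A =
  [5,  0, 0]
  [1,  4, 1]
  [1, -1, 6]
A Jordan chain for λ = 5 of length 2:
v_1 = (0, 1, 1)ᵀ
v_2 = (1, 0, 0)ᵀ

Let N = A − (5)·I. We want v_2 with N^2 v_2 = 0 but N^1 v_2 ≠ 0; then v_{j-1} := N · v_j for j = 2, …, 2.

Pick v_2 = (1, 0, 0)ᵀ.
Then v_1 = N · v_2 = (0, 1, 1)ᵀ.

Sanity check: (A − (5)·I) v_1 = (0, 0, 0)ᵀ = 0. ✓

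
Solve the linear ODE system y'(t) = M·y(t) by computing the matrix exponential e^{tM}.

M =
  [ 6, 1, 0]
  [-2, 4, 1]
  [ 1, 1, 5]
e^{tM} =
  [-t^2*exp(5*t)/2 + t*exp(5*t) + exp(5*t), t*exp(5*t), t^2*exp(5*t)/2]
  [t^2*exp(5*t)/2 - 2*t*exp(5*t), -t*exp(5*t) + exp(5*t), -t^2*exp(5*t)/2 + t*exp(5*t)]
  [-t^2*exp(5*t)/2 + t*exp(5*t), t*exp(5*t), t^2*exp(5*t)/2 + exp(5*t)]

Strategy: write M = P · J · P⁻¹ where J is a Jordan canonical form, so e^{tM} = P · e^{tJ} · P⁻¹, and e^{tJ} can be computed block-by-block.

M has Jordan form
J =
  [5, 1, 0]
  [0, 5, 1]
  [0, 0, 5]
(up to reordering of blocks).

Per-block formulas:
  For a 3×3 Jordan block J_3(5): exp(t · J_3(5)) = e^(5t)·(I + t·N + (t^2/2)·N^2), where N is the 3×3 nilpotent shift.

After assembling e^{tJ} and conjugating by P, we get:

e^{tM} =
  [-t^2*exp(5*t)/2 + t*exp(5*t) + exp(5*t), t*exp(5*t), t^2*exp(5*t)/2]
  [t^2*exp(5*t)/2 - 2*t*exp(5*t), -t*exp(5*t) + exp(5*t), -t^2*exp(5*t)/2 + t*exp(5*t)]
  [-t^2*exp(5*t)/2 + t*exp(5*t), t*exp(5*t), t^2*exp(5*t)/2 + exp(5*t)]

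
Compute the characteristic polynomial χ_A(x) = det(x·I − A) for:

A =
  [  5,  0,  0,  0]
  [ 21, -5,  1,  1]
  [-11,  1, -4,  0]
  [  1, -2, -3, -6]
x^4 + 10*x^3 - 250*x - 625

Expanding det(x·I − A) (e.g. by cofactor expansion or by noting that A is similar to its Jordan form J, which has the same characteristic polynomial as A) gives
  χ_A(x) = x^4 + 10*x^3 - 250*x - 625
which factors as (x - 5)*(x + 5)^3. The eigenvalues (with algebraic multiplicities) are λ = -5 with multiplicity 3, λ = 5 with multiplicity 1.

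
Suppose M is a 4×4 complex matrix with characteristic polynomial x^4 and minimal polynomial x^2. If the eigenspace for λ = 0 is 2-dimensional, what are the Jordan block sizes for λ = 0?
Block sizes for λ = 0: [2, 2]

Step 1 — from the characteristic polynomial, algebraic multiplicity of λ = 0 is 4. From dim ker(M − (0)·I) = 2, there are exactly 2 Jordan blocks for λ = 0.
Step 2 — from the minimal polynomial, the factor (x − 0)^2 tells us the largest block for λ = 0 has size 2.
Step 3 — with total size 4, 2 blocks, and largest block 2, the block sizes (in nonincreasing order) are [2, 2].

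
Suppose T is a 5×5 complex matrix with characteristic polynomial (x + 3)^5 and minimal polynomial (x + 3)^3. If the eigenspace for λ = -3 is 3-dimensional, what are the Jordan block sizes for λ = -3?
Block sizes for λ = -3: [3, 1, 1]

Step 1 — from the characteristic polynomial, algebraic multiplicity of λ = -3 is 5. From dim ker(T − (-3)·I) = 3, there are exactly 3 Jordan blocks for λ = -3.
Step 2 — from the minimal polynomial, the factor (x + 3)^3 tells us the largest block for λ = -3 has size 3.
Step 3 — with total size 5, 3 blocks, and largest block 3, the block sizes (in nonincreasing order) are [3, 1, 1].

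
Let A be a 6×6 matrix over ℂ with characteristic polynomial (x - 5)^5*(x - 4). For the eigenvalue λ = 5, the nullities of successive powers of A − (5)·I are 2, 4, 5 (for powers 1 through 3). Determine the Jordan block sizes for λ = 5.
Block sizes for λ = 5: [3, 2]

From the dimensions of kernels of powers, the number of Jordan blocks of size at least j is d_j − d_{j−1} where d_j = dim ker(N^j) (with d_0 = 0). Computing the differences gives [2, 2, 1].
The number of blocks of size exactly k is (#blocks of size ≥ k) − (#blocks of size ≥ k + 1), so the partition is: 1 block(s) of size 2, 1 block(s) of size 3.
In nonincreasing order the block sizes are [3, 2].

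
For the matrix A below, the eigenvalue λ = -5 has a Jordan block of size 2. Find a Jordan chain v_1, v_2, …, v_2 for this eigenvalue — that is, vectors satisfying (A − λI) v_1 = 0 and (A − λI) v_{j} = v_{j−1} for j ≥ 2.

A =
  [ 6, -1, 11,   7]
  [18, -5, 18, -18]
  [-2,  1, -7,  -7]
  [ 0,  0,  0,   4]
A Jordan chain for λ = -5 of length 2:
v_1 = (-1, 0, 1, 0)ᵀ
v_2 = (0, 1, 0, 0)ᵀ

Let N = A − (-5)·I. We want v_2 with N^2 v_2 = 0 but N^1 v_2 ≠ 0; then v_{j-1} := N · v_j for j = 2, …, 2.

Pick v_2 = (0, 1, 0, 0)ᵀ.
Then v_1 = N · v_2 = (-1, 0, 1, 0)ᵀ.

Sanity check: (A − (-5)·I) v_1 = (0, 0, 0, 0)ᵀ = 0. ✓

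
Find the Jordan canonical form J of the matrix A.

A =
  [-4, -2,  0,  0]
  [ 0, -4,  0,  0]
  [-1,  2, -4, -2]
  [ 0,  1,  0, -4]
J_2(-4) ⊕ J_2(-4)

The characteristic polynomial is
  det(x·I − A) = x^4 + 16*x^3 + 96*x^2 + 256*x + 256 = (x + 4)^4

Eigenvalues and multiplicities (the geometric multiplicity of λ is n − rank(A − λI), which equals the number of Jordan blocks for λ):
  λ = -4: algebraic multiplicity = 4, geometric multiplicity = 2

Determining the block sizes for each eigenvalue:
  λ = -4: with am = 4 and gm = 2, the partition is not yet determined (e.g. several partitions of 4 into 2 parts exist). Let N = A − (-4)·I. Computing rank(N^1) = 2, rank(N^2) = 0; the number of blocks of size ≥ j is rank(N^{j−1}) − rank(N^j), giving [2, 2]. So we have 2 block(s) of size 2 → block sizes [2, 2]

Assembling the blocks gives a Jordan form
J =
  [-4,  1,  0,  0]
  [ 0, -4,  0,  0]
  [ 0,  0, -4,  1]
  [ 0,  0,  0, -4]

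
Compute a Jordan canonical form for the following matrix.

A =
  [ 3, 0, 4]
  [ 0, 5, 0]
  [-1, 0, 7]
J_2(5) ⊕ J_1(5)

The characteristic polynomial is
  det(x·I − A) = x^3 - 15*x^2 + 75*x - 125 = (x - 5)^3

Eigenvalues and multiplicities (the geometric multiplicity of λ is n − rank(A − λI), which equals the number of Jordan blocks for λ):
  λ = 5: algebraic multiplicity = 3, geometric multiplicity = 2

Determining the block sizes for each eigenvalue:
  λ = 5: 2 blocks summing to 3 forces exactly one block of size 2 and the rest size 1 → block sizes [2, 1]

Assembling the blocks gives a Jordan form
J =
  [5, 1, 0]
  [0, 5, 0]
  [0, 0, 5]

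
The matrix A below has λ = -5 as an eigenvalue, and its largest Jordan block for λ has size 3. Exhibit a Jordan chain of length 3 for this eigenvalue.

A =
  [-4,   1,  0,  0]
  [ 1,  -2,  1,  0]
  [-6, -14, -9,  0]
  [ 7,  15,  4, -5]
A Jordan chain for λ = -5 of length 3:
v_1 = (2, -2, 4, -2)ᵀ
v_2 = (1, 1, -6, 7)ᵀ
v_3 = (1, 0, 0, 0)ᵀ

Let N = A − (-5)·I. We want v_3 with N^3 v_3 = 0 but N^2 v_3 ≠ 0; then v_{j-1} := N · v_j for j = 3, …, 2.

Pick v_3 = (1, 0, 0, 0)ᵀ.
Then v_2 = N · v_3 = (1, 1, -6, 7)ᵀ.
Then v_1 = N · v_2 = (2, -2, 4, -2)ᵀ.

Sanity check: (A − (-5)·I) v_1 = (0, 0, 0, 0)ᵀ = 0. ✓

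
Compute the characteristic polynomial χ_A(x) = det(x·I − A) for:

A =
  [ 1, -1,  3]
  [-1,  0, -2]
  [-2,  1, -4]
x^3 + 3*x^2 + 3*x + 1

Expanding det(x·I − A) (e.g. by cofactor expansion or by noting that A is similar to its Jordan form J, which has the same characteristic polynomial as A) gives
  χ_A(x) = x^3 + 3*x^2 + 3*x + 1
which factors as (x + 1)^3. The eigenvalues (with algebraic multiplicities) are λ = -1 with multiplicity 3.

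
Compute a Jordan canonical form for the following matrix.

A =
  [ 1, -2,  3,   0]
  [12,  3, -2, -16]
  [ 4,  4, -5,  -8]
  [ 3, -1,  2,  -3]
J_3(-1) ⊕ J_1(-1)

The characteristic polynomial is
  det(x·I − A) = x^4 + 4*x^3 + 6*x^2 + 4*x + 1 = (x + 1)^4

Eigenvalues and multiplicities (the geometric multiplicity of λ is n − rank(A − λI), which equals the number of Jordan blocks for λ):
  λ = -1: algebraic multiplicity = 4, geometric multiplicity = 2

Determining the block sizes for each eigenvalue:
  λ = -1: with am = 4 and gm = 2, the partition is not yet determined (e.g. several partitions of 4 into 2 parts exist). Let N = A − (-1)·I. Computing rank(N^1) = 2, rank(N^2) = 1, rank(N^3) = 0; the number of blocks of size ≥ j is rank(N^{j−1}) − rank(N^j), giving [2, 1, 1]. So we have 1 block(s) of size 3, 1 block(s) of size 1 → block sizes [3, 1]

Assembling the blocks gives a Jordan form
J =
  [-1,  1,  0,  0]
  [ 0, -1,  1,  0]
  [ 0,  0, -1,  0]
  [ 0,  0,  0, -1]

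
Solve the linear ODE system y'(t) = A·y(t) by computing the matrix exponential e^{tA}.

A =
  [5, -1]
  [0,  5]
e^{tA} =
  [exp(5*t), -t*exp(5*t)]
  [0, exp(5*t)]

Strategy: write A = P · J · P⁻¹ where J is a Jordan canonical form, so e^{tA} = P · e^{tJ} · P⁻¹, and e^{tJ} can be computed block-by-block.

A has Jordan form
J =
  [5, 1]
  [0, 5]
(up to reordering of blocks).

Per-block formulas:
  For a 2×2 Jordan block J_2(5): exp(t · J_2(5)) = e^(5t)·(I + t·N), where N is the 2×2 nilpotent shift.

After assembling e^{tJ} and conjugating by P, we get:

e^{tA} =
  [exp(5*t), -t*exp(5*t)]
  [0, exp(5*t)]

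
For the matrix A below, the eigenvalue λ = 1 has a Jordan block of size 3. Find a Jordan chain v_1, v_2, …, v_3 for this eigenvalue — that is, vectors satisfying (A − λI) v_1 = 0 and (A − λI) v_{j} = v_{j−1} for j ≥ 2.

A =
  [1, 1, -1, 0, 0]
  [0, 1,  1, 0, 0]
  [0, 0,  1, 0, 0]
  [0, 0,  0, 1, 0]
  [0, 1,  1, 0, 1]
A Jordan chain for λ = 1 of length 3:
v_1 = (1, 0, 0, 0, 1)ᵀ
v_2 = (-1, 1, 0, 0, 1)ᵀ
v_3 = (0, 0, 1, 0, 0)ᵀ

Let N = A − (1)·I. We want v_3 with N^3 v_3 = 0 but N^2 v_3 ≠ 0; then v_{j-1} := N · v_j for j = 3, …, 2.

Pick v_3 = (0, 0, 1, 0, 0)ᵀ.
Then v_2 = N · v_3 = (-1, 1, 0, 0, 1)ᵀ.
Then v_1 = N · v_2 = (1, 0, 0, 0, 1)ᵀ.

Sanity check: (A − (1)·I) v_1 = (0, 0, 0, 0, 0)ᵀ = 0. ✓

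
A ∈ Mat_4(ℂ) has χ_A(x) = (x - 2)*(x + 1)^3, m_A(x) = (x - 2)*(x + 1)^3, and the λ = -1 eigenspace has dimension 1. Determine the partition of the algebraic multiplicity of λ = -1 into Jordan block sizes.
Block sizes for λ = -1: [3]

Step 1 — from the characteristic polynomial, algebraic multiplicity of λ = -1 is 3. From dim ker(A − (-1)·I) = 1, there are exactly 1 Jordan blocks for λ = -1.
Step 2 — from the minimal polynomial, the factor (x + 1)^3 tells us the largest block for λ = -1 has size 3.
Step 3 — with total size 3, 1 blocks, and largest block 3, the block sizes (in nonincreasing order) are [3].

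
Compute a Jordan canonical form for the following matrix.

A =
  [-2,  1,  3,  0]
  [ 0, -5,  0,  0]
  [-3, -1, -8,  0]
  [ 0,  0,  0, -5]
J_2(-5) ⊕ J_1(-5) ⊕ J_1(-5)

The characteristic polynomial is
  det(x·I − A) = x^4 + 20*x^3 + 150*x^2 + 500*x + 625 = (x + 5)^4

Eigenvalues and multiplicities (the geometric multiplicity of λ is n − rank(A − λI), which equals the number of Jordan blocks for λ):
  λ = -5: algebraic multiplicity = 4, geometric multiplicity = 3

Determining the block sizes for each eigenvalue:
  λ = -5: 3 blocks summing to 4 forces exactly one block of size 2 and the rest size 1 → block sizes [2, 1, 1]

Assembling the blocks gives a Jordan form
J =
  [-5,  1,  0,  0]
  [ 0, -5,  0,  0]
  [ 0,  0, -5,  0]
  [ 0,  0,  0, -5]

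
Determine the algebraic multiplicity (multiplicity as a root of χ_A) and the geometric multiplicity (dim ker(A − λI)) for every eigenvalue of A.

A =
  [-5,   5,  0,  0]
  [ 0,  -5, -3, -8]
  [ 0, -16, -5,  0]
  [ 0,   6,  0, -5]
λ = -5: alg = 4, geom = 2

Step 1 — factor the characteristic polynomial to read off the algebraic multiplicities:
  χ_A(x) = (x + 5)^4

Step 2 — compute geometric multiplicities via the rank-nullity identity g(λ) = n − rank(A − λI):
  rank(A − (-5)·I) = 2, so dim ker(A − (-5)·I) = n − 2 = 2

Summary:
  λ = -5: algebraic multiplicity = 4, geometric multiplicity = 2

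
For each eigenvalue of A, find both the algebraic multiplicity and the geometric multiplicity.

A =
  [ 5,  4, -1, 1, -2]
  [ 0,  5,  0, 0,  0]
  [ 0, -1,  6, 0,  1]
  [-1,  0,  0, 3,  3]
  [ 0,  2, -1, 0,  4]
λ = 4: alg = 2, geom = 1; λ = 5: alg = 3, geom = 1

Step 1 — factor the characteristic polynomial to read off the algebraic multiplicities:
  χ_A(x) = (x - 5)^3*(x - 4)^2

Step 2 — compute geometric multiplicities via the rank-nullity identity g(λ) = n − rank(A − λI):
  rank(A − (4)·I) = 4, so dim ker(A − (4)·I) = n − 4 = 1
  rank(A − (5)·I) = 4, so dim ker(A − (5)·I) = n − 4 = 1

Summary:
  λ = 4: algebraic multiplicity = 2, geometric multiplicity = 1
  λ = 5: algebraic multiplicity = 3, geometric multiplicity = 1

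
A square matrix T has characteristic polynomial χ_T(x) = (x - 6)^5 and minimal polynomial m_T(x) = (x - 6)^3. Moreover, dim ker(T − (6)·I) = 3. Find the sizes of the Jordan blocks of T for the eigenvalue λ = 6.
Block sizes for λ = 6: [3, 1, 1]

Step 1 — from the characteristic polynomial, algebraic multiplicity of λ = 6 is 5. From dim ker(T − (6)·I) = 3, there are exactly 3 Jordan blocks for λ = 6.
Step 2 — from the minimal polynomial, the factor (x − 6)^3 tells us the largest block for λ = 6 has size 3.
Step 3 — with total size 5, 3 blocks, and largest block 3, the block sizes (in nonincreasing order) are [3, 1, 1].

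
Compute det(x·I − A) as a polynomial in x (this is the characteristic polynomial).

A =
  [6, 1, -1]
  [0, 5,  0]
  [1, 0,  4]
x^3 - 15*x^2 + 75*x - 125

Expanding det(x·I − A) (e.g. by cofactor expansion or by noting that A is similar to its Jordan form J, which has the same characteristic polynomial as A) gives
  χ_A(x) = x^3 - 15*x^2 + 75*x - 125
which factors as (x - 5)^3. The eigenvalues (with algebraic multiplicities) are λ = 5 with multiplicity 3.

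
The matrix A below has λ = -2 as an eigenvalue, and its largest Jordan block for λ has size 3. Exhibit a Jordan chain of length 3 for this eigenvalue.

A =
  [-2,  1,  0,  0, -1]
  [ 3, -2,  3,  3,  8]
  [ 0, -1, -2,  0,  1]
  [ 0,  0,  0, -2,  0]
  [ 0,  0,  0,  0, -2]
A Jordan chain for λ = -2 of length 3:
v_1 = (3, 0, -3, 0, 0)ᵀ
v_2 = (0, 3, 0, 0, 0)ᵀ
v_3 = (1, 0, 0, 0, 0)ᵀ

Let N = A − (-2)·I. We want v_3 with N^3 v_3 = 0 but N^2 v_3 ≠ 0; then v_{j-1} := N · v_j for j = 3, …, 2.

Pick v_3 = (1, 0, 0, 0, 0)ᵀ.
Then v_2 = N · v_3 = (0, 3, 0, 0, 0)ᵀ.
Then v_1 = N · v_2 = (3, 0, -3, 0, 0)ᵀ.

Sanity check: (A − (-2)·I) v_1 = (0, 0, 0, 0, 0)ᵀ = 0. ✓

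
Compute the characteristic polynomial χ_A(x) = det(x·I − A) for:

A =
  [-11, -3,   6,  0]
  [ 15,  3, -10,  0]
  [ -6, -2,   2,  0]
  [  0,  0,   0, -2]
x^4 + 8*x^3 + 24*x^2 + 32*x + 16

Expanding det(x·I − A) (e.g. by cofactor expansion or by noting that A is similar to its Jordan form J, which has the same characteristic polynomial as A) gives
  χ_A(x) = x^4 + 8*x^3 + 24*x^2 + 32*x + 16
which factors as (x + 2)^4. The eigenvalues (with algebraic multiplicities) are λ = -2 with multiplicity 4.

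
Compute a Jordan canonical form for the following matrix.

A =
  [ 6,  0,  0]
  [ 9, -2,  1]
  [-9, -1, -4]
J_2(-3) ⊕ J_1(6)

The characteristic polynomial is
  det(x·I − A) = x^3 - 27*x - 54 = (x - 6)*(x + 3)^2

Eigenvalues and multiplicities (the geometric multiplicity of λ is n − rank(A − λI), which equals the number of Jordan blocks for λ):
  λ = -3: algebraic multiplicity = 2, geometric multiplicity = 1
  λ = 6: algebraic multiplicity = 1, geometric multiplicity = 1

Determining the block sizes for each eigenvalue:
  λ = -3: one block (gm = 1), so the single block has size am = 2 → block sizes [2]
  λ = 6: one block (gm = 1), so the single block has size am = 1 → block sizes [1]

Assembling the blocks gives a Jordan form
J =
  [-3,  1, 0]
  [ 0, -3, 0]
  [ 0,  0, 6]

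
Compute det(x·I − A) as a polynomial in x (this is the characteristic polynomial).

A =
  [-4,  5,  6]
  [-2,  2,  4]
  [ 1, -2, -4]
x^3 + 6*x^2 + 12*x + 8

Expanding det(x·I − A) (e.g. by cofactor expansion or by noting that A is similar to its Jordan form J, which has the same characteristic polynomial as A) gives
  χ_A(x) = x^3 + 6*x^2 + 12*x + 8
which factors as (x + 2)^3. The eigenvalues (with algebraic multiplicities) are λ = -2 with multiplicity 3.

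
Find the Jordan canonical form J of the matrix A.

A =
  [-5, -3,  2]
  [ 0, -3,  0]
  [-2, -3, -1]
J_2(-3) ⊕ J_1(-3)

The characteristic polynomial is
  det(x·I − A) = x^3 + 9*x^2 + 27*x + 27 = (x + 3)^3

Eigenvalues and multiplicities (the geometric multiplicity of λ is n − rank(A − λI), which equals the number of Jordan blocks for λ):
  λ = -3: algebraic multiplicity = 3, geometric multiplicity = 2

Determining the block sizes for each eigenvalue:
  λ = -3: 2 blocks summing to 3 forces exactly one block of size 2 and the rest size 1 → block sizes [2, 1]

Assembling the blocks gives a Jordan form
J =
  [-3,  1,  0]
  [ 0, -3,  0]
  [ 0,  0, -3]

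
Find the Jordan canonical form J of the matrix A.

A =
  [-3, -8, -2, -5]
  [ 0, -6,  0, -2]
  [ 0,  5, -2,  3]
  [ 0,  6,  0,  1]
J_2(-3) ⊕ J_2(-2)

The characteristic polynomial is
  det(x·I − A) = x^4 + 10*x^3 + 37*x^2 + 60*x + 36 = (x + 2)^2*(x + 3)^2

Eigenvalues and multiplicities (the geometric multiplicity of λ is n − rank(A − λI), which equals the number of Jordan blocks for λ):
  λ = -3: algebraic multiplicity = 2, geometric multiplicity = 1
  λ = -2: algebraic multiplicity = 2, geometric multiplicity = 1

Determining the block sizes for each eigenvalue:
  λ = -3: one block (gm = 1), so the single block has size am = 2 → block sizes [2]
  λ = -2: one block (gm = 1), so the single block has size am = 2 → block sizes [2]

Assembling the blocks gives a Jordan form
J =
  [-3,  1,  0,  0]
  [ 0, -3,  0,  0]
  [ 0,  0, -2,  1]
  [ 0,  0,  0, -2]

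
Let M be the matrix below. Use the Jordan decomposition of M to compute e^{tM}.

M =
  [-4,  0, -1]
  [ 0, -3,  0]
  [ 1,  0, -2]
e^{tM} =
  [-t*exp(-3*t) + exp(-3*t), 0, -t*exp(-3*t)]
  [0, exp(-3*t), 0]
  [t*exp(-3*t), 0, t*exp(-3*t) + exp(-3*t)]

Strategy: write M = P · J · P⁻¹ where J is a Jordan canonical form, so e^{tM} = P · e^{tJ} · P⁻¹, and e^{tJ} can be computed block-by-block.

M has Jordan form
J =
  [-3,  1,  0]
  [ 0, -3,  0]
  [ 0,  0, -3]
(up to reordering of blocks).

Per-block formulas:
  For a 1×1 block at λ = -3: exp(t · [-3]) = [e^(-3t)].
  For a 2×2 Jordan block J_2(-3): exp(t · J_2(-3)) = e^(-3t)·(I + t·N), where N is the 2×2 nilpotent shift.

After assembling e^{tJ} and conjugating by P, we get:

e^{tM} =
  [-t*exp(-3*t) + exp(-3*t), 0, -t*exp(-3*t)]
  [0, exp(-3*t), 0]
  [t*exp(-3*t), 0, t*exp(-3*t) + exp(-3*t)]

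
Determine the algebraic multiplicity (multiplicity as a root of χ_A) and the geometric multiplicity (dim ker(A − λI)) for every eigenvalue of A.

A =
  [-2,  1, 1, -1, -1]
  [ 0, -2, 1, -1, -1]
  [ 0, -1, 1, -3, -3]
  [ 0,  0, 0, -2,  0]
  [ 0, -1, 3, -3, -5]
λ = -2: alg = 5, geom = 3

Step 1 — factor the characteristic polynomial to read off the algebraic multiplicities:
  χ_A(x) = (x + 2)^5

Step 2 — compute geometric multiplicities via the rank-nullity identity g(λ) = n − rank(A − λI):
  rank(A − (-2)·I) = 2, so dim ker(A − (-2)·I) = n − 2 = 3

Summary:
  λ = -2: algebraic multiplicity = 5, geometric multiplicity = 3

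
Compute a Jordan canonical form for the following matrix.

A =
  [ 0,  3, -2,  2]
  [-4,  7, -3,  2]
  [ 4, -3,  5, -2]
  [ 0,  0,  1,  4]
J_3(4) ⊕ J_1(4)

The characteristic polynomial is
  det(x·I − A) = x^4 - 16*x^3 + 96*x^2 - 256*x + 256 = (x - 4)^4

Eigenvalues and multiplicities (the geometric multiplicity of λ is n − rank(A − λI), which equals the number of Jordan blocks for λ):
  λ = 4: algebraic multiplicity = 4, geometric multiplicity = 2

Determining the block sizes for each eigenvalue:
  λ = 4: with am = 4 and gm = 2, the partition is not yet determined (e.g. several partitions of 4 into 2 parts exist). Let N = A − (4)·I. Computing rank(N^1) = 2, rank(N^2) = 1, rank(N^3) = 0; the number of blocks of size ≥ j is rank(N^{j−1}) − rank(N^j), giving [2, 1, 1]. So we have 1 block(s) of size 3, 1 block(s) of size 1 → block sizes [3, 1]

Assembling the blocks gives a Jordan form
J =
  [4, 1, 0, 0]
  [0, 4, 1, 0]
  [0, 0, 4, 0]
  [0, 0, 0, 4]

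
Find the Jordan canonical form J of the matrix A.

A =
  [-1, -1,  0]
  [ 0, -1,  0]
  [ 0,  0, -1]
J_2(-1) ⊕ J_1(-1)

The characteristic polynomial is
  det(x·I − A) = x^3 + 3*x^2 + 3*x + 1 = (x + 1)^3

Eigenvalues and multiplicities (the geometric multiplicity of λ is n − rank(A − λI), which equals the number of Jordan blocks for λ):
  λ = -1: algebraic multiplicity = 3, geometric multiplicity = 2

Determining the block sizes for each eigenvalue:
  λ = -1: 2 blocks summing to 3 forces exactly one block of size 2 and the rest size 1 → block sizes [2, 1]

Assembling the blocks gives a Jordan form
J =
  [-1,  1,  0]
  [ 0, -1,  0]
  [ 0,  0, -1]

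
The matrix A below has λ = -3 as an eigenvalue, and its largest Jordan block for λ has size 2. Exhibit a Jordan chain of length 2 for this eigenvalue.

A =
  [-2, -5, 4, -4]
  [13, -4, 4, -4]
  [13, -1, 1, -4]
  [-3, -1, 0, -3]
A Jordan chain for λ = -3 of length 2:
v_1 = (-4, 12, 12, -4)ᵀ
v_2 = (1, 1, 0, 0)ᵀ

Let N = A − (-3)·I. We want v_2 with N^2 v_2 = 0 but N^1 v_2 ≠ 0; then v_{j-1} := N · v_j for j = 2, …, 2.

Pick v_2 = (1, 1, 0, 0)ᵀ.
Then v_1 = N · v_2 = (-4, 12, 12, -4)ᵀ.

Sanity check: (A − (-3)·I) v_1 = (0, 0, 0, 0)ᵀ = 0. ✓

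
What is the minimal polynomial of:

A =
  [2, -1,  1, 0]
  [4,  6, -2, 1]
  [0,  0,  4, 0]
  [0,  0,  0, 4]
x^3 - 12*x^2 + 48*x - 64

The characteristic polynomial is χ_A(x) = (x - 4)^4, so the eigenvalues are known. The minimal polynomial is
  m_A(x) = Π_λ (x − λ)^{k_λ}
where k_λ is the size of the *largest* Jordan block for λ (equivalently, the smallest k with (A − λI)^k v = 0 for every generalised eigenvector v of λ).

  λ = 4: largest Jordan block has size 3, contributing (x − 4)^3

So m_A(x) = (x - 4)^3 = x^3 - 12*x^2 + 48*x - 64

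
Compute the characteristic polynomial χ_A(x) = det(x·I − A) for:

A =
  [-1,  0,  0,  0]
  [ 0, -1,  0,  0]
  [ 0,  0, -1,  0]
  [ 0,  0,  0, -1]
x^4 + 4*x^3 + 6*x^2 + 4*x + 1

Expanding det(x·I − A) (e.g. by cofactor expansion or by noting that A is similar to its Jordan form J, which has the same characteristic polynomial as A) gives
  χ_A(x) = x^4 + 4*x^3 + 6*x^2 + 4*x + 1
which factors as (x + 1)^4. The eigenvalues (with algebraic multiplicities) are λ = -1 with multiplicity 4.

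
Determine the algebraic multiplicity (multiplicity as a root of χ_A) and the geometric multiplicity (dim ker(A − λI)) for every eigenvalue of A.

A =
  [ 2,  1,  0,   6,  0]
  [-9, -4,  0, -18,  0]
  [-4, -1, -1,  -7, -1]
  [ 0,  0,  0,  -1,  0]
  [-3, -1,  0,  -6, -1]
λ = -1: alg = 5, geom = 3

Step 1 — factor the characteristic polynomial to read off the algebraic multiplicities:
  χ_A(x) = (x + 1)^5

Step 2 — compute geometric multiplicities via the rank-nullity identity g(λ) = n − rank(A − λI):
  rank(A − (-1)·I) = 2, so dim ker(A − (-1)·I) = n − 2 = 3

Summary:
  λ = -1: algebraic multiplicity = 5, geometric multiplicity = 3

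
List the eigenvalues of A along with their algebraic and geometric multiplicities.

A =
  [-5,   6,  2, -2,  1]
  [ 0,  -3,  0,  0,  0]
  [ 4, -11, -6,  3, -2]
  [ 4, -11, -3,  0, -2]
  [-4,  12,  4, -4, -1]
λ = -3: alg = 5, geom = 3

Step 1 — factor the characteristic polynomial to read off the algebraic multiplicities:
  χ_A(x) = (x + 3)^5

Step 2 — compute geometric multiplicities via the rank-nullity identity g(λ) = n − rank(A − λI):
  rank(A − (-3)·I) = 2, so dim ker(A − (-3)·I) = n − 2 = 3

Summary:
  λ = -3: algebraic multiplicity = 5, geometric multiplicity = 3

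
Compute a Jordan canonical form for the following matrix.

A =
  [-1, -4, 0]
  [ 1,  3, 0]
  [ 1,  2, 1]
J_2(1) ⊕ J_1(1)

The characteristic polynomial is
  det(x·I − A) = x^3 - 3*x^2 + 3*x - 1 = (x - 1)^3

Eigenvalues and multiplicities (the geometric multiplicity of λ is n − rank(A − λI), which equals the number of Jordan blocks for λ):
  λ = 1: algebraic multiplicity = 3, geometric multiplicity = 2

Determining the block sizes for each eigenvalue:
  λ = 1: 2 blocks summing to 3 forces exactly one block of size 2 and the rest size 1 → block sizes [2, 1]

Assembling the blocks gives a Jordan form
J =
  [1, 1, 0]
  [0, 1, 0]
  [0, 0, 1]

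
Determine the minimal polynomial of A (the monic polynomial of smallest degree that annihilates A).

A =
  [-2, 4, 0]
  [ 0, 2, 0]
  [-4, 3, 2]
x^3 - 2*x^2 - 4*x + 8

The characteristic polynomial is χ_A(x) = (x - 2)^2*(x + 2), so the eigenvalues are known. The minimal polynomial is
  m_A(x) = Π_λ (x − λ)^{k_λ}
where k_λ is the size of the *largest* Jordan block for λ (equivalently, the smallest k with (A − λI)^k v = 0 for every generalised eigenvector v of λ).

  λ = -2: largest Jordan block has size 1, contributing (x + 2)
  λ = 2: largest Jordan block has size 2, contributing (x − 2)^2

So m_A(x) = (x - 2)^2*(x + 2) = x^3 - 2*x^2 - 4*x + 8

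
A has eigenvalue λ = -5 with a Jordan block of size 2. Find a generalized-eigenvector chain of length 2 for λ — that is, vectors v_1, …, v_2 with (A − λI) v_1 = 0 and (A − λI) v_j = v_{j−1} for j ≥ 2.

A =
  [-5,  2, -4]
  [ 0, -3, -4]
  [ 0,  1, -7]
A Jordan chain for λ = -5 of length 2:
v_1 = (2, 2, 1)ᵀ
v_2 = (0, 1, 0)ᵀ

Let N = A − (-5)·I. We want v_2 with N^2 v_2 = 0 but N^1 v_2 ≠ 0; then v_{j-1} := N · v_j for j = 2, …, 2.

Pick v_2 = (0, 1, 0)ᵀ.
Then v_1 = N · v_2 = (2, 2, 1)ᵀ.

Sanity check: (A − (-5)·I) v_1 = (0, 0, 0)ᵀ = 0. ✓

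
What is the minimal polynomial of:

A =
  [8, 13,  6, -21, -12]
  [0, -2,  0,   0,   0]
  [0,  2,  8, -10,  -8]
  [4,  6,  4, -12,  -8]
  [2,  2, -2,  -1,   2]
x^5 - 4*x^4 - 8*x^3 + 32*x^2 + 16*x - 64

The characteristic polynomial is χ_A(x) = (x - 4)*(x - 2)^2*(x + 2)^2, so the eigenvalues are known. The minimal polynomial is
  m_A(x) = Π_λ (x − λ)^{k_λ}
where k_λ is the size of the *largest* Jordan block for λ (equivalently, the smallest k with (A − λI)^k v = 0 for every generalised eigenvector v of λ).

  λ = -2: largest Jordan block has size 2, contributing (x + 2)^2
  λ = 2: largest Jordan block has size 2, contributing (x − 2)^2
  λ = 4: largest Jordan block has size 1, contributing (x − 4)

So m_A(x) = (x - 4)*(x - 2)^2*(x + 2)^2 = x^5 - 4*x^4 - 8*x^3 + 32*x^2 + 16*x - 64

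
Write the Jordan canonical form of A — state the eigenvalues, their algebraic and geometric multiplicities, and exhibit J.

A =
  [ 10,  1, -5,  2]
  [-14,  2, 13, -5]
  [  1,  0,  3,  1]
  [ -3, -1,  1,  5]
J_2(5) ⊕ J_2(5)

The characteristic polynomial is
  det(x·I − A) = x^4 - 20*x^3 + 150*x^2 - 500*x + 625 = (x - 5)^4

Eigenvalues and multiplicities (the geometric multiplicity of λ is n − rank(A − λI), which equals the number of Jordan blocks for λ):
  λ = 5: algebraic multiplicity = 4, geometric multiplicity = 2

Determining the block sizes for each eigenvalue:
  λ = 5: with am = 4 and gm = 2, the partition is not yet determined (e.g. several partitions of 4 into 2 parts exist). Let N = A − (5)·I. Computing rank(N^1) = 2, rank(N^2) = 0; the number of blocks of size ≥ j is rank(N^{j−1}) − rank(N^j), giving [2, 2]. So we have 2 block(s) of size 2 → block sizes [2, 2]

Assembling the blocks gives a Jordan form
J =
  [5, 1, 0, 0]
  [0, 5, 0, 0]
  [0, 0, 5, 1]
  [0, 0, 0, 5]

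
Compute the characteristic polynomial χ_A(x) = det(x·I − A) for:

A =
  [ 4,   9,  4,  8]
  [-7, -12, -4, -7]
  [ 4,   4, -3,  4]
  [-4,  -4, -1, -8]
x^4 + 19*x^3 + 135*x^2 + 425*x + 500

Expanding det(x·I − A) (e.g. by cofactor expansion or by noting that A is similar to its Jordan form J, which has the same characteristic polynomial as A) gives
  χ_A(x) = x^4 + 19*x^3 + 135*x^2 + 425*x + 500
which factors as (x + 4)*(x + 5)^3. The eigenvalues (with algebraic multiplicities) are λ = -5 with multiplicity 3, λ = -4 with multiplicity 1.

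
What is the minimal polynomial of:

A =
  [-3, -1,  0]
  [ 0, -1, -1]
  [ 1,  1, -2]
x^3 + 6*x^2 + 12*x + 8

The characteristic polynomial is χ_A(x) = (x + 2)^3, so the eigenvalues are known. The minimal polynomial is
  m_A(x) = Π_λ (x − λ)^{k_λ}
where k_λ is the size of the *largest* Jordan block for λ (equivalently, the smallest k with (A − λI)^k v = 0 for every generalised eigenvector v of λ).

  λ = -2: largest Jordan block has size 3, contributing (x + 2)^3

So m_A(x) = (x + 2)^3 = x^3 + 6*x^2 + 12*x + 8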